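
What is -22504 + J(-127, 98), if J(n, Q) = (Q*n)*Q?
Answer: -1242212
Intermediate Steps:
J(n, Q) = n*Q**2
-22504 + J(-127, 98) = -22504 - 127*98**2 = -22504 - 127*9604 = -22504 - 1219708 = -1242212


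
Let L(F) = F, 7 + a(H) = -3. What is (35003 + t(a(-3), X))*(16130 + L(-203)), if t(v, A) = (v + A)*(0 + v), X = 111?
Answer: 541406511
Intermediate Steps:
a(H) = -10 (a(H) = -7 - 3 = -10)
t(v, A) = v*(A + v) (t(v, A) = (A + v)*v = v*(A + v))
(35003 + t(a(-3), X))*(16130 + L(-203)) = (35003 - 10*(111 - 10))*(16130 - 203) = (35003 - 10*101)*15927 = (35003 - 1010)*15927 = 33993*15927 = 541406511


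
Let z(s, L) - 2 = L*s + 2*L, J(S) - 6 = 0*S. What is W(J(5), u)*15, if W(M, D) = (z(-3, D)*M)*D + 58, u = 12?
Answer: -9930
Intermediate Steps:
J(S) = 6 (J(S) = 6 + 0*S = 6 + 0 = 6)
z(s, L) = 2 + 2*L + L*s (z(s, L) = 2 + (L*s + 2*L) = 2 + (2*L + L*s) = 2 + 2*L + L*s)
W(M, D) = 58 + D*M*(2 - D) (W(M, D) = ((2 + 2*D + D*(-3))*M)*D + 58 = ((2 + 2*D - 3*D)*M)*D + 58 = ((2 - D)*M)*D + 58 = (M*(2 - D))*D + 58 = D*M*(2 - D) + 58 = 58 + D*M*(2 - D))
W(J(5), u)*15 = (58 + 12*6*(2 - 1*12))*15 = (58 + 12*6*(2 - 12))*15 = (58 + 12*6*(-10))*15 = (58 - 720)*15 = -662*15 = -9930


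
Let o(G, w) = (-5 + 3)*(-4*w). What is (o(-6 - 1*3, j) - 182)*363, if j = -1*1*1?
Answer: -68970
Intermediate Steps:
j = -1 (j = -1*1 = -1)
o(G, w) = 8*w (o(G, w) = -(-8)*w = 8*w)
(o(-6 - 1*3, j) - 182)*363 = (8*(-1) - 182)*363 = (-8 - 182)*363 = -190*363 = -68970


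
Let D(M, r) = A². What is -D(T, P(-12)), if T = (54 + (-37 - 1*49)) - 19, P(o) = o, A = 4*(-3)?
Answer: -144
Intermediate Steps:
A = -12
T = -51 (T = (54 + (-37 - 49)) - 19 = (54 - 86) - 19 = -32 - 19 = -51)
D(M, r) = 144 (D(M, r) = (-12)² = 144)
-D(T, P(-12)) = -1*144 = -144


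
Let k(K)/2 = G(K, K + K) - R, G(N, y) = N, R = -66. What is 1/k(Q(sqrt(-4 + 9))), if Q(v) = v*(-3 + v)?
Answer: 71/9992 + 3*sqrt(5)/9992 ≈ 0.0077770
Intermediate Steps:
k(K) = 132 + 2*K (k(K) = 2*(K - 1*(-66)) = 2*(K + 66) = 2*(66 + K) = 132 + 2*K)
1/k(Q(sqrt(-4 + 9))) = 1/(132 + 2*(sqrt(-4 + 9)*(-3 + sqrt(-4 + 9)))) = 1/(132 + 2*(sqrt(5)*(-3 + sqrt(5)))) = 1/(132 + 2*sqrt(5)*(-3 + sqrt(5)))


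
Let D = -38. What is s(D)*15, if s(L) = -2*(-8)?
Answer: 240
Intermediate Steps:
s(L) = 16
s(D)*15 = 16*15 = 240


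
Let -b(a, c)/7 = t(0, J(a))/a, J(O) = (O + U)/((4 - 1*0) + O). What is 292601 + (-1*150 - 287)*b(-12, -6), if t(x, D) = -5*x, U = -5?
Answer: 292601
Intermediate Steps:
J(O) = (-5 + O)/(4 + O) (J(O) = (O - 5)/((4 - 1*0) + O) = (-5 + O)/((4 + 0) + O) = (-5 + O)/(4 + O))
b(a, c) = 0 (b(a, c) = -7*(-5*0)/a = -0/a = -7*0 = 0)
292601 + (-1*150 - 287)*b(-12, -6) = 292601 + (-1*150 - 287)*0 = 292601 + (-150 - 287)*0 = 292601 - 437*0 = 292601 + 0 = 292601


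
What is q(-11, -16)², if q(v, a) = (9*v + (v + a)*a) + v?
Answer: 103684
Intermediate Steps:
q(v, a) = 10*v + a*(a + v) (q(v, a) = (9*v + (a + v)*a) + v = (9*v + a*(a + v)) + v = 10*v + a*(a + v))
q(-11, -16)² = ((-16)² + 10*(-11) - 16*(-11))² = (256 - 110 + 176)² = 322² = 103684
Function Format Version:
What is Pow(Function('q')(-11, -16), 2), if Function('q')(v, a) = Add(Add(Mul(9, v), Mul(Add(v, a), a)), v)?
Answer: 103684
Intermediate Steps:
Function('q')(v, a) = Add(Mul(10, v), Mul(a, Add(a, v))) (Function('q')(v, a) = Add(Add(Mul(9, v), Mul(Add(a, v), a)), v) = Add(Add(Mul(9, v), Mul(a, Add(a, v))), v) = Add(Mul(10, v), Mul(a, Add(a, v))))
Pow(Function('q')(-11, -16), 2) = Pow(Add(Pow(-16, 2), Mul(10, -11), Mul(-16, -11)), 2) = Pow(Add(256, -110, 176), 2) = Pow(322, 2) = 103684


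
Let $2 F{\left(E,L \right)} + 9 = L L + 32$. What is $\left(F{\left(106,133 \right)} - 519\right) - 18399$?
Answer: $-10062$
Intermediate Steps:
$F{\left(E,L \right)} = \frac{23}{2} + \frac{L^{2}}{2}$ ($F{\left(E,L \right)} = - \frac{9}{2} + \frac{L L + 32}{2} = - \frac{9}{2} + \frac{L^{2} + 32}{2} = - \frac{9}{2} + \frac{32 + L^{2}}{2} = - \frac{9}{2} + \left(16 + \frac{L^{2}}{2}\right) = \frac{23}{2} + \frac{L^{2}}{2}$)
$\left(F{\left(106,133 \right)} - 519\right) - 18399 = \left(\left(\frac{23}{2} + \frac{133^{2}}{2}\right) - 519\right) - 18399 = \left(\left(\frac{23}{2} + \frac{1}{2} \cdot 17689\right) - 519\right) - 18399 = \left(\left(\frac{23}{2} + \frac{17689}{2}\right) - 519\right) - 18399 = \left(8856 - 519\right) - 18399 = 8337 - 18399 = -10062$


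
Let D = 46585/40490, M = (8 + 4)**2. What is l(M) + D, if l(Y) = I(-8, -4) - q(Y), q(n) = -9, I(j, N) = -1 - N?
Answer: 106493/8098 ≈ 13.151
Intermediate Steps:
M = 144 (M = 12**2 = 144)
D = 9317/8098 (D = 46585*(1/40490) = 9317/8098 ≈ 1.1505)
l(Y) = 12 (l(Y) = (-1 - 1*(-4)) - 1*(-9) = (-1 + 4) + 9 = 3 + 9 = 12)
l(M) + D = 12 + 9317/8098 = 106493/8098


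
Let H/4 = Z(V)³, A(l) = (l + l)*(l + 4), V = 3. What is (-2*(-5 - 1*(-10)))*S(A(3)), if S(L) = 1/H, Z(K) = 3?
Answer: -5/54 ≈ -0.092593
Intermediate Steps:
A(l) = 2*l*(4 + l) (A(l) = (2*l)*(4 + l) = 2*l*(4 + l))
H = 108 (H = 4*3³ = 4*27 = 108)
S(L) = 1/108
(-2*(-5 - 1*(-10)))*S(A(3)) = -2*(-5 - 1*(-10))*(1/108) = -2*(-5 + 10)*(1/108) = -2*5*(1/108) = -10*1/108 = -5/54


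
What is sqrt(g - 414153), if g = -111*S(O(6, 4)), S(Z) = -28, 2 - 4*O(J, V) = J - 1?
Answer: I*sqrt(411045) ≈ 641.13*I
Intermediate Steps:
O(J, V) = 3/4 - J/4 (O(J, V) = 1/2 - (J - 1)/4 = 1/2 - (-1 + J)/4 = 1/2 + (1/4 - J/4) = 3/4 - J/4)
g = 3108 (g = -111*(-28) = 3108)
sqrt(g - 414153) = sqrt(3108 - 414153) = sqrt(-411045) = I*sqrt(411045)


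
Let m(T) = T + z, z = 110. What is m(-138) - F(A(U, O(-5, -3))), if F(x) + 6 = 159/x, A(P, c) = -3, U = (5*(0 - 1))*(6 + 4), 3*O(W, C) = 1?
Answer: 31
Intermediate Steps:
O(W, C) = 1/3 (O(W, C) = (1/3)*1 = 1/3)
m(T) = 110 + T (m(T) = T + 110 = 110 + T)
U = -50 (U = (5*(-1))*10 = -5*10 = -50)
F(x) = -6 + 159/x
m(-138) - F(A(U, O(-5, -3))) = (110 - 138) - (-6 + 159/(-3)) = -28 - (-6 + 159*(-1/3)) = -28 - (-6 - 53) = -28 - 1*(-59) = -28 + 59 = 31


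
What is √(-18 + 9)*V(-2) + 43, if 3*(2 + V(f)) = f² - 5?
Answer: 43 - 7*I ≈ 43.0 - 7.0*I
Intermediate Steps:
V(f) = -11/3 + f²/3 (V(f) = -2 + (f² - 5)/3 = -2 + (-5 + f²)/3 = -2 + (-5/3 + f²/3) = -11/3 + f²/3)
√(-18 + 9)*V(-2) + 43 = √(-18 + 9)*(-11/3 + (⅓)*(-2)²) + 43 = √(-9)*(-11/3 + (⅓)*4) + 43 = (3*I)*(-11/3 + 4/3) + 43 = (3*I)*(-7/3) + 43 = -7*I + 43 = 43 - 7*I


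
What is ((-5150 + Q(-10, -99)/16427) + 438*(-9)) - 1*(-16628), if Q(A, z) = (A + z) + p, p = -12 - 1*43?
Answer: 123793708/16427 ≈ 7536.0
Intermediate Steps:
p = -55 (p = -12 - 43 = -55)
Q(A, z) = -55 + A + z (Q(A, z) = (A + z) - 55 = -55 + A + z)
((-5150 + Q(-10, -99)/16427) + 438*(-9)) - 1*(-16628) = ((-5150 + (-55 - 10 - 99)/16427) + 438*(-9)) - 1*(-16628) = ((-5150 - 164*1/16427) - 3942) + 16628 = ((-5150 - 164/16427) - 3942) + 16628 = (-84599214/16427 - 3942) + 16628 = -149354448/16427 + 16628 = 123793708/16427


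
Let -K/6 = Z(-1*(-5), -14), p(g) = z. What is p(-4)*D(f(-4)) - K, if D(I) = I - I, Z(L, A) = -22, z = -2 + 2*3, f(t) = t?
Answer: -132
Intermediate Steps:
z = 4 (z = -2 + 6 = 4)
p(g) = 4
K = 132 (K = -6*(-22) = 132)
D(I) = 0
p(-4)*D(f(-4)) - K = 4*0 - 1*132 = 0 - 132 = -132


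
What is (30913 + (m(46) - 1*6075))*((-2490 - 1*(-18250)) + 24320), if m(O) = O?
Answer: 997350720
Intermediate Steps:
(30913 + (m(46) - 1*6075))*((-2490 - 1*(-18250)) + 24320) = (30913 + (46 - 1*6075))*((-2490 - 1*(-18250)) + 24320) = (30913 + (46 - 6075))*((-2490 + 18250) + 24320) = (30913 - 6029)*(15760 + 24320) = 24884*40080 = 997350720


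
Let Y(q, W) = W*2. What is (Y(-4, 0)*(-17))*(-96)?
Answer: 0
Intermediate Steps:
Y(q, W) = 2*W
(Y(-4, 0)*(-17))*(-96) = ((2*0)*(-17))*(-96) = (0*(-17))*(-96) = 0*(-96) = 0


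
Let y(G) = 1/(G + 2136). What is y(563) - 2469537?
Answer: -6665280362/2699 ≈ -2.4695e+6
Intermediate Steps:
y(G) = 1/(2136 + G)
y(563) - 2469537 = 1/(2136 + 563) - 2469537 = 1/2699 - 2469537 = -6665280362/2699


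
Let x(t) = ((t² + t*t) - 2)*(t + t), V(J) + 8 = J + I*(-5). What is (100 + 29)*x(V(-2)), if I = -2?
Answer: 0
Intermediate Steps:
V(J) = 2 + J (V(J) = -8 + (J - 2*(-5)) = -8 + (J + 10) = -8 + (10 + J) = 2 + J)
x(t) = 2*t*(-2 + 2*t²) (x(t) = ((t² + t²) - 2)*(2*t) = (2*t² - 2)*(2*t) = (-2 + 2*t²)*(2*t) = 2*t*(-2 + 2*t²))
(100 + 29)*x(V(-2)) = (100 + 29)*(4*(2 - 2)*(-1 + (2 - 2)²)) = 129*(4*0*(-1 + 0²)) = 129*(4*0*(-1 + 0)) = 129*(4*0*(-1)) = 129*0 = 0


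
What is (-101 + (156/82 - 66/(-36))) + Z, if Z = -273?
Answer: -91085/246 ≈ -370.26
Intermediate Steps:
(-101 + (156/82 - 66/(-36))) + Z = (-101 + (156/82 - 66/(-36))) - 273 = (-101 + (156*(1/82) - 66*(-1/36))) - 273 = (-101 + (78/41 + 11/6)) - 273 = (-101 + 919/246) - 273 = -23927/246 - 273 = -91085/246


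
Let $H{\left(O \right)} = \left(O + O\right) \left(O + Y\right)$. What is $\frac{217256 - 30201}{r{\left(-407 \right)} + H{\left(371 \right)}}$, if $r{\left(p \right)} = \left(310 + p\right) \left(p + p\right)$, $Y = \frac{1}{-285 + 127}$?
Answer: $\frac{14777345}{27984589} \approx 0.52805$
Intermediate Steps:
$Y = - \frac{1}{158}$ ($Y = \frac{1}{-158} = - \frac{1}{158} \approx -0.0063291$)
$r{\left(p \right)} = 2 p \left(310 + p\right)$ ($r{\left(p \right)} = \left(310 + p\right) 2 p = 2 p \left(310 + p\right)$)
$H{\left(O \right)} = 2 O \left(- \frac{1}{158} + O\right)$ ($H{\left(O \right)} = \left(O + O\right) \left(O - \frac{1}{158}\right) = 2 O \left(- \frac{1}{158} + O\right)$)
$\frac{217256 - 30201}{r{\left(-407 \right)} + H{\left(371 \right)}} = \frac{217256 - 30201}{2 \left(-407\right) \left(310 - 407\right) + \frac{1}{79} \cdot 371 \left(-1 + 158 \cdot 371\right)} = \frac{187055}{2 \left(-407\right) \left(-97\right) + \frac{1}{79} \cdot 371 \left(-1 + 58618\right)} = \frac{187055}{78958 + \frac{1}{79} \cdot 371 \cdot 58617} = \frac{187055}{78958 + \frac{21746907}{79}} = \frac{187055}{\frac{27984589}{79}} = 187055 \cdot \frac{79}{27984589} = \frac{14777345}{27984589}$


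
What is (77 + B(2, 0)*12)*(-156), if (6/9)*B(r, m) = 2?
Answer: -17628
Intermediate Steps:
B(r, m) = 3 (B(r, m) = (3/2)*2 = 3)
(77 + B(2, 0)*12)*(-156) = (77 + 3*12)*(-156) = (77 + 36)*(-156) = 113*(-156) = -17628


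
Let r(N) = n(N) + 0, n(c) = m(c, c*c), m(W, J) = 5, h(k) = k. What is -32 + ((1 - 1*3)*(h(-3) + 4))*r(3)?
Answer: -42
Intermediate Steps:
n(c) = 5
r(N) = 5 (r(N) = 5 + 0 = 5)
-32 + ((1 - 1*3)*(h(-3) + 4))*r(3) = -32 + ((1 - 1*3)*(-3 + 4))*5 = -32 + ((1 - 3)*1)*5 = -32 - 2*1*5 = -32 - 2*5 = -32 - 10 = -42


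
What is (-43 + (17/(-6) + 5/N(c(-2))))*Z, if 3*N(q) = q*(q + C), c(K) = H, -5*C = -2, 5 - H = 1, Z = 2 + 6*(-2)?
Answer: 59375/132 ≈ 449.81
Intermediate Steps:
Z = -10 (Z = 2 - 12 = -10)
H = 4 (H = 5 - 1*1 = 5 - 1 = 4)
C = 2/5 (C = -1/5*(-2) = 2/5 ≈ 0.40000)
c(K) = 4
N(q) = q*(2/5 + q)/3 (N(q) = (q*(q + 2/5))/3 = (q*(2/5 + q))/3 = q*(2/5 + q)/3)
(-43 + (17/(-6) + 5/N(c(-2))))*Z = (-43 + (17/(-6) + 5/(((1/15)*4*(2 + 5*4)))))*(-10) = (-43 + (17*(-1/6) + 5/(((1/15)*4*(2 + 20)))))*(-10) = (-43 + (-17/6 + 5/(((1/15)*4*22))))*(-10) = (-43 + (-17/6 + 5/(88/15)))*(-10) = (-43 + (-17/6 + 5*(15/88)))*(-10) = (-43 + (-17/6 + 75/88))*(-10) = (-43 - 523/264)*(-10) = -11875/264*(-10) = 59375/132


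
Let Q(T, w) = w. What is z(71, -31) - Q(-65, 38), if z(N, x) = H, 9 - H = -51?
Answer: 22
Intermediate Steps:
H = 60 (H = 9 - 1*(-51) = 9 + 51 = 60)
z(N, x) = 60
z(71, -31) - Q(-65, 38) = 60 - 1*38 = 60 - 38 = 22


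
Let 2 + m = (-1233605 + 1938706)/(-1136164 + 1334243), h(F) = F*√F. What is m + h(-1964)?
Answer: 308943/198079 - 3928*I*√491 ≈ 1.5597 - 87039.0*I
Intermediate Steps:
h(F) = F^(3/2)
m = 308943/198079 (m = -2 + (-1233605 + 1938706)/(-1136164 + 1334243) = -2 + 705101/198079 = 308943/198079 ≈ 1.5597)
m + h(-1964) = 308943/198079 + (-1964)^(3/2) = 308943/198079 - 3928*I*√491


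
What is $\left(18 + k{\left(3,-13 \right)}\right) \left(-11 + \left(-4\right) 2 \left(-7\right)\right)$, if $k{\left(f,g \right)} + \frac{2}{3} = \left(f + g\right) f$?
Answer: $-570$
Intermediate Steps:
$k{\left(f,g \right)} = - \frac{2}{3} + f \left(f + g\right)$ ($k{\left(f,g \right)} = - \frac{2}{3} + \left(f + g\right) f = - \frac{2}{3} + f \left(f + g\right)$)
$\left(18 + k{\left(3,-13 \right)}\right) \left(-11 + \left(-4\right) 2 \left(-7\right)\right) = \left(18 + \left(- \frac{2}{3} + 3^{2} + 3 \left(-13\right)\right)\right) \left(-11 + \left(-4\right) 2 \left(-7\right)\right) = \left(18 - \frac{92}{3}\right) \left(-11 - -56\right) = \left(18 - \frac{92}{3}\right) \left(-11 + 56\right) = \left(- \frac{38}{3}\right) 45 = -570$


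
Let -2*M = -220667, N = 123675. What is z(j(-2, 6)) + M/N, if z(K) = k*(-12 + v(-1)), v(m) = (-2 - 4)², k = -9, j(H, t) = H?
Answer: -53206933/247350 ≈ -215.11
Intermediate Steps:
v(m) = 36 (v(m) = (-6)² = 36)
M = 220667/2 (M = -½*(-220667) = 220667/2 ≈ 1.1033e+5)
z(K) = -216 (z(K) = -9*(-12 + 36) = -9*24 = -216)
z(j(-2, 6)) + M/N = -216 + (220667/2)/123675 = -216 + (220667/2)*(1/123675) = -216 + 220667/247350 = -53206933/247350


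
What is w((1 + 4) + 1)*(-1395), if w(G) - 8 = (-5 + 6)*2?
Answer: -13950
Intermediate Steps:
w(G) = 10 (w(G) = 8 + (-5 + 6)*2 = 8 + 1*2 = 8 + 2 = 10)
w((1 + 4) + 1)*(-1395) = 10*(-1395) = -13950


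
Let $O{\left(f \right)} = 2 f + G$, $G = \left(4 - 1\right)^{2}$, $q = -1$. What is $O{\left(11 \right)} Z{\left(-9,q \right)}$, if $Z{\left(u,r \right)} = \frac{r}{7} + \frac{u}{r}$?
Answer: $\frac{1922}{7} \approx 274.57$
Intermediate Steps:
$G = 9$ ($G = 3^{2} = 9$)
$O{\left(f \right)} = 9 + 2 f$ ($O{\left(f \right)} = 2 f + 9 = 9 + 2 f$)
$Z{\left(u,r \right)} = \frac{r}{7} + \frac{u}{r}$ ($Z{\left(u,r \right)} = r \frac{1}{7} + \frac{u}{r} = \frac{r}{7} + \frac{u}{r}$)
$O{\left(11 \right)} Z{\left(-9,q \right)} = \left(9 + 2 \cdot 11\right) \left(\frac{1}{7} \left(-1\right) - \frac{9}{-1}\right) = \left(9 + 22\right) \left(- \frac{1}{7} - -9\right) = 31 \left(- \frac{1}{7} + 9\right) = 31 \cdot \frac{62}{7} = \frac{1922}{7}$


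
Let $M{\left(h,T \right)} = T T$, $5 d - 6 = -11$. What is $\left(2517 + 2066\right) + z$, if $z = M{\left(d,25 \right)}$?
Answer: $5208$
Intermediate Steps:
$d = -1$ ($d = \frac{6}{5} + \frac{1}{5} \left(-11\right) = \frac{6}{5} - \frac{11}{5} = -1$)
$M{\left(h,T \right)} = T^{2}$
$z = 625$ ($z = 25^{2} = 625$)
$\left(2517 + 2066\right) + z = \left(2517 + 2066\right) + 625 = 4583 + 625 = 5208$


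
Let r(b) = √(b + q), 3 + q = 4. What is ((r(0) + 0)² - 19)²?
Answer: 324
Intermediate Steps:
q = 1 (q = -3 + 4 = 1)
r(b) = √(1 + b) (r(b) = √(b + 1) = √(1 + b))
((r(0) + 0)² - 19)² = ((√(1 + 0) + 0)² - 19)² = ((√1 + 0)² - 19)² = ((1 + 0)² - 19)² = (1² - 19)² = (1 - 19)² = (-18)² = 324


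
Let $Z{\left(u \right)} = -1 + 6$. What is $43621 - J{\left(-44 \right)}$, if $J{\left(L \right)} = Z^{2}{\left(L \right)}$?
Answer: $43596$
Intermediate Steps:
$Z{\left(u \right)} = 5$
$J{\left(L \right)} = 25$ ($J{\left(L \right)} = 5^{2} = 25$)
$43621 - J{\left(-44 \right)} = 43621 - 25 = 43596$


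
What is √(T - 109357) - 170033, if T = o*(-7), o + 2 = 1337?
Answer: -170033 + I*√118702 ≈ -1.7003e+5 + 344.53*I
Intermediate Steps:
o = 1335 (o = -2 + 1337 = 1335)
T = -9345 (T = 1335*(-7) = -9345)
√(T - 109357) - 170033 = √(-9345 - 109357) - 170033 = √(-118702) - 170033 = I*√118702 - 170033 = -170033 + I*√118702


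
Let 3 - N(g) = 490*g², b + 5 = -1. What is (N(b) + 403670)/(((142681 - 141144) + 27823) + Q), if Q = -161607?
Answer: -386033/132247 ≈ -2.9190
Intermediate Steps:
b = -6 (b = -5 - 1 = -6)
N(g) = 3 - 490*g²
(N(b) + 403670)/(((142681 - 141144) + 27823) + Q) = ((3 - 490*(-6)²) + 403670)/(((142681 - 141144) + 27823) - 161607) = ((3 - 490*36) + 403670)/((1537 + 27823) - 161607) = ((3 - 17640) + 403670)/(29360 - 161607) = (-17637 + 403670)/(-132247) = 386033*(-1/132247) = -386033/132247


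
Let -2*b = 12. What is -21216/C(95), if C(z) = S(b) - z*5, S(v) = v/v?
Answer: 3536/79 ≈ 44.760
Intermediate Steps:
b = -6 (b = -½*12 = -6)
S(v) = 1
C(z) = 1 - 5*z (C(z) = 1 - z*5 = 1 - 5*z)
-21216/C(95) = -21216/(1 - 5*95) = -21216/(1 - 475) = -21216/(-474) = -21216*(-1/474) = 3536/79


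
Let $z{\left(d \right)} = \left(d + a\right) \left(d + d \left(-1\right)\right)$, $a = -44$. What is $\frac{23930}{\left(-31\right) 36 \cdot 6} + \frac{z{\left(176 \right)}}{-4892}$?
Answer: $- \frac{11965}{3348} \approx -3.5738$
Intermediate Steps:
$z{\left(d \right)} = 0$ ($z{\left(d \right)} = \left(d - 44\right) \left(d + d \left(-1\right)\right) = \left(-44 + d\right) \left(d - d\right) = \left(-44 + d\right) 0 = 0$)
$\frac{23930}{\left(-31\right) 36 \cdot 6} + \frac{z{\left(176 \right)}}{-4892} = \frac{23930}{\left(-31\right) 36 \cdot 6} + \frac{0}{-4892} = \frac{23930}{\left(-1116\right) 6} + 0 \left(- \frac{1}{4892}\right) = \frac{23930}{-6696} + 0 = 23930 \left(- \frac{1}{6696}\right) + 0 = - \frac{11965}{3348} + 0 = - \frac{11965}{3348}$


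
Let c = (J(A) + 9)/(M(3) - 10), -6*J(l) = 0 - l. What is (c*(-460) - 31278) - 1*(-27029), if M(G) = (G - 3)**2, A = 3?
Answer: -3812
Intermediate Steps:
M(G) = (-3 + G)**2
J(l) = l/6 (J(l) = -(0 - l)/6 = -(-1)*l/6 = l/6)
c = -19/20 (c = ((1/6)*3 + 9)/((-3 + 3)**2 - 10) = (1/2 + 9)/(0**2 - 10) = 19/(2*(0 - 10)) = (19/2)/(-10) = (19/2)*(-1/10) = -19/20 ≈ -0.95000)
(c*(-460) - 31278) - 1*(-27029) = (-19/20*(-460) - 31278) - 1*(-27029) = (437 - 31278) + 27029 = -30841 + 27029 = -3812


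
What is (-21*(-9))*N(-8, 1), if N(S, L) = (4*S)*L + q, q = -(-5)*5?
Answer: -1323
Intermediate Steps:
q = 25 (q = -1*(-25) = 25)
N(S, L) = 25 + 4*L*S (N(S, L) = (4*S)*L + 25 = 4*L*S + 25 = 25 + 4*L*S)
(-21*(-9))*N(-8, 1) = (-21*(-9))*(25 + 4*1*(-8)) = 189*(25 - 32) = 189*(-7) = -1323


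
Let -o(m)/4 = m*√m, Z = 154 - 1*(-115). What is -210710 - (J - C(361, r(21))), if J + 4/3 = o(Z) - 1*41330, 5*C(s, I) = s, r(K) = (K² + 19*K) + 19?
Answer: -2539597/15 + 1076*√269 ≈ -1.5166e+5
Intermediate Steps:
Z = 269 (Z = 154 + 115 = 269)
r(K) = 19 + K² + 19*K
C(s, I) = s/5
o(m) = -4*m^(3/2) (o(m) = -4*m*√m = -4*m^(3/2))
J = -123994/3 - 1076*√269 (J = -4/3 + (-1076*√269 - 1*41330) = -4/3 + (-1076*√269 - 41330) = -4/3 + (-41330 - 1076*√269) = -123994/3 - 1076*√269 ≈ -58979.)
-210710 - (J - C(361, r(21))) = -210710 - ((-123994/3 - 1076*√269) - 361/5) = -210710 - (-621053/15 - 1076*√269) = -210710 + (621053/15 + 1076*√269) = -2539597/15 + 1076*√269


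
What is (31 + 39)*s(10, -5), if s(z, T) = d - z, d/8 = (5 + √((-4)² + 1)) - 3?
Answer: 420 + 560*√17 ≈ 2728.9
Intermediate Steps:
d = 16 + 8*√17 (d = 8*((5 + √((-4)² + 1)) - 3) = 8*((5 + √(16 + 1)) - 3) = 8*((5 + √17) - 3) = 8*(2 + √17) = 16 + 8*√17 ≈ 48.985)
s(z, T) = 16 - z + 8*√17 (s(z, T) = (16 + 8*√17) - z = 16 - z + 8*√17)
(31 + 39)*s(10, -5) = (31 + 39)*(16 - 1*10 + 8*√17) = 70*(16 - 10 + 8*√17) = 70*(6 + 8*√17) = 420 + 560*√17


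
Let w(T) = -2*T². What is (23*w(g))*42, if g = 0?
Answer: 0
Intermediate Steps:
(23*w(g))*42 = (23*(-2*0²))*42 = (23*(-2*0))*42 = (23*0)*42 = 0*42 = 0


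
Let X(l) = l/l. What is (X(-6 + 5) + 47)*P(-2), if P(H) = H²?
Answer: 192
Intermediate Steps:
X(l) = 1
(X(-6 + 5) + 47)*P(-2) = (1 + 47)*(-2)² = 48*4 = 192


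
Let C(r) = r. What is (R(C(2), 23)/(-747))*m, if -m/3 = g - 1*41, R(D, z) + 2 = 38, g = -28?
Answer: -828/83 ≈ -9.9759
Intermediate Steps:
R(D, z) = 36 (R(D, z) = -2 + 38 = 36)
m = 207 (m = -3*(-28 - 1*41) = -3*(-28 - 41) = -3*(-69) = 207)
(R(C(2), 23)/(-747))*m = (36/(-747))*207 = (36*(-1/747))*207 = -4/83*207 = -828/83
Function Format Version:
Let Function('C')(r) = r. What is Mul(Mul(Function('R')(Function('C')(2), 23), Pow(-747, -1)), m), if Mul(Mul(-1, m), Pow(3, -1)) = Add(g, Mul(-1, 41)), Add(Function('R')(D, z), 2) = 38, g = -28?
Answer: Rational(-828, 83) ≈ -9.9759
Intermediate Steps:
Function('R')(D, z) = 36 (Function('R')(D, z) = Add(-2, 38) = 36)
m = 207 (m = Mul(-3, Add(-28, Mul(-1, 41))) = Mul(-3, Add(-28, -41)) = Mul(-3, -69) = 207)
Mul(Mul(Function('R')(Function('C')(2), 23), Pow(-747, -1)), m) = Mul(Mul(36, Pow(-747, -1)), 207) = Mul(Mul(36, Rational(-1, 747)), 207) = Mul(Rational(-4, 83), 207) = Rational(-828, 83)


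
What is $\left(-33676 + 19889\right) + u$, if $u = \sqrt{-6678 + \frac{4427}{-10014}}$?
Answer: $-13787 + \frac{i \sqrt{669715480866}}{10014} \approx -13787.0 + 81.722 i$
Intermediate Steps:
$u = \frac{i \sqrt{669715480866}}{10014}$ ($u = \sqrt{-6678 + 4427 \left(- \frac{1}{10014}\right)} = \sqrt{-6678 - \frac{4427}{10014}} = \sqrt{- \frac{66877919}{10014}} = \frac{i \sqrt{669715480866}}{10014} \approx 81.722 i$)
$\left(-33676 + 19889\right) + u = \left(-33676 + 19889\right) + \frac{i \sqrt{669715480866}}{10014} = -13787 + \frac{i \sqrt{669715480866}}{10014}$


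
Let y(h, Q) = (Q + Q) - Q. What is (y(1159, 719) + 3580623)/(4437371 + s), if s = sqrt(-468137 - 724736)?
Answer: 7945871565941/9845131292257 - 1790671*I*sqrt(1192873)/9845131292257 ≈ 0.80709 - 0.00019865*I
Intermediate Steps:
y(h, Q) = Q (y(h, Q) = 2*Q - Q = Q)
s = I*sqrt(1192873) (s = sqrt(-1192873) = I*sqrt(1192873) ≈ 1092.2*I)
(y(1159, 719) + 3580623)/(4437371 + s) = (719 + 3580623)/(4437371 + I*sqrt(1192873)) = 3581342/(4437371 + I*sqrt(1192873))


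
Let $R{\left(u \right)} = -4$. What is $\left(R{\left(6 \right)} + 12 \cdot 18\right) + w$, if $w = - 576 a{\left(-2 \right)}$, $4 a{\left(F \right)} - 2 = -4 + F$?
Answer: $788$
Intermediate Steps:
$a{\left(F \right)} = - \frac{1}{2} + \frac{F}{4}$ ($a{\left(F \right)} = \frac{1}{2} + \frac{-4 + F}{4} = \frac{1}{2} + \left(-1 + \frac{F}{4}\right) = - \frac{1}{2} + \frac{F}{4}$)
$w = 576$ ($w = - 576 \left(- \frac{1}{2} + \frac{1}{4} \left(-2\right)\right) = - 576 \left(- \frac{1}{2} - \frac{1}{2}\right) = \left(-576\right) \left(-1\right) = 576$)
$\left(R{\left(6 \right)} + 12 \cdot 18\right) + w = \left(-4 + 12 \cdot 18\right) + 576 = \left(-4 + 216\right) + 576 = 212 + 576 = 788$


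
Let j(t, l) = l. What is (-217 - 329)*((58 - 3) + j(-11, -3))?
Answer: -28392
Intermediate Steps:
(-217 - 329)*((58 - 3) + j(-11, -3)) = (-217 - 329)*((58 - 3) - 3) = -546*(55 - 3) = -546*52 = -28392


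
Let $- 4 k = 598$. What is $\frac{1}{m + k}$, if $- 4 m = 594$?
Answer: $- \frac{1}{298} \approx -0.0033557$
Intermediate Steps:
$k = - \frac{299}{2}$ ($k = \left(- \frac{1}{4}\right) 598 = - \frac{299}{2} \approx -149.5$)
$m = - \frac{297}{2}$ ($m = \left(- \frac{1}{4}\right) 594 = - \frac{297}{2} \approx -148.5$)
$\frac{1}{m + k} = \frac{1}{- \frac{297}{2} - \frac{299}{2}} = \frac{1}{-298} = - \frac{1}{298}$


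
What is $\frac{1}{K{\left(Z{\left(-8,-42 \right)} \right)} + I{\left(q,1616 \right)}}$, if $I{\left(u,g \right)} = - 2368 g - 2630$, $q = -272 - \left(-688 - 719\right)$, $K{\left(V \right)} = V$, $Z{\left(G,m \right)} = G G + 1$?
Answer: $- \frac{1}{3829253} \approx -2.6115 \cdot 10^{-7}$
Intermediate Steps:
$Z{\left(G,m \right)} = 1 + G^{2}$ ($Z{\left(G,m \right)} = G^{2} + 1 = 1 + G^{2}$)
$q = 1135$ ($q = -272 - -1407 = -272 + 1407 = 1135$)
$I{\left(u,g \right)} = -2630 - 2368 g$
$\frac{1}{K{\left(Z{\left(-8,-42 \right)} \right)} + I{\left(q,1616 \right)}} = \frac{1}{\left(1 + \left(-8\right)^{2}\right) - 3829318} = \frac{1}{\left(1 + 64\right) - 3829318} = \frac{1}{65 - 3829318} = \frac{1}{-3829253} = - \frac{1}{3829253}$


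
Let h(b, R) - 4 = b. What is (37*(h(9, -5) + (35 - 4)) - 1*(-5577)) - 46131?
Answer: -38926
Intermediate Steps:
h(b, R) = 4 + b
(37*(h(9, -5) + (35 - 4)) - 1*(-5577)) - 46131 = (37*((4 + 9) + (35 - 4)) - 1*(-5577)) - 46131 = (37*(13 + 31) + 5577) - 46131 = (37*44 + 5577) - 46131 = (1628 + 5577) - 46131 = 7205 - 46131 = -38926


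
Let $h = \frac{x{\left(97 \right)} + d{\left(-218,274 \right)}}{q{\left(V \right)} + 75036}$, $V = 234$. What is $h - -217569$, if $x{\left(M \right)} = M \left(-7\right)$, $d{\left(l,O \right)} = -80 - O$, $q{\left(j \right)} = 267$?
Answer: $\frac{16383597374}{75303} \approx 2.1757 \cdot 10^{5}$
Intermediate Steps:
$x{\left(M \right)} = - 7 M$
$h = - \frac{1033}{75303}$ ($h = \frac{\left(-7\right) 97 - 354}{267 + 75036} = \frac{-679 - 354}{75303} = \left(-679 - 354\right) \frac{1}{75303} = \left(-1033\right) \frac{1}{75303} = - \frac{1033}{75303} \approx -0.013718$)
$h - -217569 = - \frac{1033}{75303} - -217569 = - \frac{1033}{75303} + 217569 = \frac{16383597374}{75303}$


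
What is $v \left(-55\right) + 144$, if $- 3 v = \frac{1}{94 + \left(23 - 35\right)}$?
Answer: $\frac{35479}{246} \approx 144.22$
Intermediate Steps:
$v = - \frac{1}{246}$ ($v = - \frac{1}{3 \left(94 + \left(23 - 35\right)\right)} = - \frac{1}{3 \left(94 - 12\right)} = - \frac{1}{3 \cdot 82} = \left(- \frac{1}{3}\right) \frac{1}{82} = - \frac{1}{246} \approx -0.004065$)
$v \left(-55\right) + 144 = \left(- \frac{1}{246}\right) \left(-55\right) + 144 = \frac{55}{246} + 144 = \frac{35479}{246}$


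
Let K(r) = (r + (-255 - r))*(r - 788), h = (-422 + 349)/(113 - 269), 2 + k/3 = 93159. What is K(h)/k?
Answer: 10442675/14532492 ≈ 0.71857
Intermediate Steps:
k = 279471 (k = -6 + 3*93159 = -6 + 279477 = 279471)
h = 73/156 (h = -73/(-156) = -73*(-1/156) = 73/156 ≈ 0.46795)
K(r) = 200940 - 255*r (K(r) = -255*(-788 + r) = 200940 - 255*r)
K(h)/k = (200940 - 255*73/156)/279471 = (200940 - 6205/52)*(1/279471) = (10442675/52)*(1/279471) = 10442675/14532492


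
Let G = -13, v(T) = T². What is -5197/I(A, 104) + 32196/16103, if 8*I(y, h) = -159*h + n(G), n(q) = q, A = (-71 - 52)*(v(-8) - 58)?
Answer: 1202309932/266488547 ≈ 4.5117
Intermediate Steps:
A = -738 (A = (-71 - 52)*((-8)² - 58) = -123*(64 - 58) = -123*6 = -738)
I(y, h) = -13/8 - 159*h/8 (I(y, h) = (-159*h - 13)/8 = (-13 - 159*h)/8 = -13/8 - 159*h/8)
-5197/I(A, 104) + 32196/16103 = -5197/(-13/8 - 159/8*104) + 32196/16103 = -5197/(-13/8 - 2067) + 32196*(1/16103) = -5197/(-16549/8) + 32196/16103 = -5197*(-8/16549) + 32196/16103 = 41576/16549 + 32196/16103 = 1202309932/266488547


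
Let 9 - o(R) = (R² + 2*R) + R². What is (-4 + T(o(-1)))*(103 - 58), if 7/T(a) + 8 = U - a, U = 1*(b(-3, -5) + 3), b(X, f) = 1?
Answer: -2655/13 ≈ -204.23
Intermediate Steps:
o(R) = 9 - 2*R - 2*R² (o(R) = 9 - ((R² + 2*R) + R²) = 9 - (2*R + 2*R²) = 9 + (-2*R - 2*R²) = 9 - 2*R - 2*R²)
U = 4 (U = 1*(1 + 3) = 1*4 = 4)
T(a) = 7/(-4 - a) (T(a) = 7/(-8 + (4 - a)) = 7/(-4 - a))
(-4 + T(o(-1)))*(103 - 58) = (-4 - 7/(4 + (9 - 2*(-1) - 2*(-1)²)))*(103 - 58) = (-4 - 7/(4 + (9 + 2 - 2*1)))*45 = (-4 - 7/(4 + (9 + 2 - 2)))*45 = (-4 - 7/(4 + 9))*45 = (-4 - 7/13)*45 = -59/13*45 = -2655/13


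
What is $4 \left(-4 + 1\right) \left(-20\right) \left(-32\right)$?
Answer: $-7680$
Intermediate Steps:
$4 \left(-4 + 1\right) \left(-20\right) \left(-32\right) = 4 \left(-3\right) \left(-20\right) \left(-32\right) = \left(-12\right) \left(-20\right) \left(-32\right) = 240 \left(-32\right) = -7680$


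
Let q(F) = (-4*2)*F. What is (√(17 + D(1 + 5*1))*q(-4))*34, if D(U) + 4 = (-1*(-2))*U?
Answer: 5440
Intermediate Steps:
q(F) = -8*F
D(U) = -4 + 2*U (D(U) = -4 + (-1*(-2))*U = -4 + 2*U)
(√(17 + D(1 + 5*1))*q(-4))*34 = (√(17 + (-4 + 2*(1 + 5*1)))*(-8*(-4)))*34 = (√(17 + (-4 + 2*(1 + 5)))*32)*34 = (√(17 + (-4 + 2*6))*32)*34 = (√(17 + (-4 + 12))*32)*34 = (√(17 + 8)*32)*34 = (√25*32)*34 = (5*32)*34 = 160*34 = 5440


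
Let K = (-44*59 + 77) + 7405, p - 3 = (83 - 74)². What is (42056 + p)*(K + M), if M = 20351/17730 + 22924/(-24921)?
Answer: 1010880798496226/4909437 ≈ 2.0591e+8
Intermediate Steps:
p = 84 (p = 3 + (83 - 74)² = 3 + 9² = 3 + 81 = 84)
M = 11191639/49094370 (M = 20351*(1/17730) + 22924*(-1/24921) = 20351/17730 - 22924/24921 = 11191639/49094370 ≈ 0.22796)
K = 4886 (K = (-2596 + 77) + 7405 = -2519 + 7405 = 4886)
(42056 + p)*(K + M) = (42056 + 84)*(4886 + 11191639/49094370) = 42140*(239886283459/49094370) = 1010880798496226/4909437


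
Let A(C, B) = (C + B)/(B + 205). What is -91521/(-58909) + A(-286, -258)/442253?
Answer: 2145230197585/1380792144781 ≈ 1.5536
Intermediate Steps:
A(C, B) = (B + C)/(205 + B)
-91521/(-58909) + A(-286, -258)/442253 = -91521/(-58909) + ((-258 - 286)/(205 - 258))/442253 = -91521*(-1/58909) + (-544/(-53))*(1/442253) = 91521/58909 - 1/53*(-544)*(1/442253) = 91521/58909 + (544/53)*(1/442253) = 91521/58909 + 544/23439409 = 2145230197585/1380792144781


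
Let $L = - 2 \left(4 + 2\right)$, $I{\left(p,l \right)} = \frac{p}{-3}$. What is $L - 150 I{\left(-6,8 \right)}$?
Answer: $-312$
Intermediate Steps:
$I{\left(p,l \right)} = - \frac{p}{3}$ ($I{\left(p,l \right)} = p \left(- \frac{1}{3}\right) = - \frac{p}{3}$)
$L = -12$ ($L = \left(-2\right) 6 = -12$)
$L - 150 I{\left(-6,8 \right)} = -12 - 150 \left(\left(- \frac{1}{3}\right) \left(-6\right)\right) = -12 - 300 = -312$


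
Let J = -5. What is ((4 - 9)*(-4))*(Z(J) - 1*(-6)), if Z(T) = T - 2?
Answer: -20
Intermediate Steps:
Z(T) = -2 + T
((4 - 9)*(-4))*(Z(J) - 1*(-6)) = ((4 - 9)*(-4))*((-2 - 5) - 1*(-6)) = (-5*(-4))*(-7 + 6) = 20*(-1) = -20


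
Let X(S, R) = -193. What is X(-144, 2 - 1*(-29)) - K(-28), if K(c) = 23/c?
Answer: -5381/28 ≈ -192.18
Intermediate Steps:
X(-144, 2 - 1*(-29)) - K(-28) = -193 - 23/(-28) = -193 - 23*(-1)/28 = -193 - 1*(-23/28) = -193 + 23/28 = -5381/28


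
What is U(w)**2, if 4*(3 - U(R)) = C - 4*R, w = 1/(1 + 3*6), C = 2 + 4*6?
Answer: 17161/1444 ≈ 11.884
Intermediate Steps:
C = 26 (C = 2 + 24 = 26)
w = 1/19 (w = 1/(1 + 18) = 1/19 ≈ 0.052632)
U(R) = -7/2 + R (U(R) = 3 - (26 - 4*R)/4 = 3 + (-13/2 + R) = -7/2 + R)
U(w)**2 = (-7/2 + 1/19)**2 = (-131/38)**2 = 17161/1444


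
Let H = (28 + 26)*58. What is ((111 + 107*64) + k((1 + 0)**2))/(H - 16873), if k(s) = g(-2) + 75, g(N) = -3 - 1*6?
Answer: -7025/13741 ≈ -0.51124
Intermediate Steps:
g(N) = -9 (g(N) = -3 - 6 = -9)
k(s) = 66 (k(s) = -9 + 75 = 66)
H = 3132 (H = 54*58 = 3132)
((111 + 107*64) + k((1 + 0)**2))/(H - 16873) = ((111 + 107*64) + 66)/(3132 - 16873) = ((111 + 6848) + 66)/(-13741) = (6959 + 66)*(-1/13741) = 7025*(-1/13741) = -7025/13741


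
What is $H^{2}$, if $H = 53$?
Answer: $2809$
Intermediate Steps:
$H^{2} = 53^{2} = 2809$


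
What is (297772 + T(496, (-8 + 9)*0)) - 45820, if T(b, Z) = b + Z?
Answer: 252448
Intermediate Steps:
T(b, Z) = Z + b
(297772 + T(496, (-8 + 9)*0)) - 45820 = (297772 + ((-8 + 9)*0 + 496)) - 45820 = (297772 + (1*0 + 496)) - 45820 = (297772 + (0 + 496)) - 45820 = (297772 + 496) - 45820 = 298268 - 45820 = 252448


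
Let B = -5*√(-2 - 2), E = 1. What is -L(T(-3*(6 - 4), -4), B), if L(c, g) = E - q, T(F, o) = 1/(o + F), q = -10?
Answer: -11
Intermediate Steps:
T(F, o) = 1/(F + o)
B = -10*I ≈ -10.0*I
L(c, g) = 11 (L(c, g) = 1 - 1*(-10) = 1 + 10 = 11)
-L(T(-3*(6 - 4), -4), B) = -1*11 = -11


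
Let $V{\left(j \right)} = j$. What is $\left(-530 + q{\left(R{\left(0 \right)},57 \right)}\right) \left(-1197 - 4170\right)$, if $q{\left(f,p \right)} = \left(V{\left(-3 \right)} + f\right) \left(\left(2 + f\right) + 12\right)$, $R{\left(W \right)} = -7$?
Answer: $3220200$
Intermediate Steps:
$q{\left(f,p \right)} = \left(-3 + f\right) \left(14 + f\right)$ ($q{\left(f,p \right)} = \left(-3 + f\right) \left(\left(2 + f\right) + 12\right) = \left(-3 + f\right) \left(14 + f\right)$)
$\left(-530 + q{\left(R{\left(0 \right)},57 \right)}\right) \left(-1197 - 4170\right) = \left(-530 + \left(-42 + \left(-7\right)^{2} + 11 \left(-7\right)\right)\right) \left(-1197 - 4170\right) = \left(-530 - 70\right) \left(-5367\right) = \left(-600\right) \left(-5367\right) = 3220200$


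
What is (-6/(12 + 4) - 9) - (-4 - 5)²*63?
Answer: -40899/8 ≈ -5112.4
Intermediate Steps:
(-6/(12 + 4) - 9) - (-4 - 5)²*63 = (-6/16 - 9) - (-9)²*63 = (-6*1/16 - 9) - 81*63 = (-3/8 - 9) - 1*5103 = -75/8 - 5103 = -40899/8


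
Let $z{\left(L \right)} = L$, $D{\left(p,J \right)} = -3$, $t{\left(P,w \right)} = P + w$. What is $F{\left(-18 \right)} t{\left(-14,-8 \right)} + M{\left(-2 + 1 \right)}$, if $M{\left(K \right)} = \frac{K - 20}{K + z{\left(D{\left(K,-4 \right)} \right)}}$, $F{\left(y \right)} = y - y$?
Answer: $\frac{21}{4} \approx 5.25$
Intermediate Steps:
$F{\left(y \right)} = 0$
$M{\left(K \right)} = \frac{-20 + K}{-3 + K}$ ($M{\left(K \right)} = \frac{K - 20}{K - 3} = \frac{-20 + K}{-3 + K}$)
$F{\left(-18 \right)} t{\left(-14,-8 \right)} + M{\left(-2 + 1 \right)} = 0 \left(-14 - 8\right) + \frac{-20 + \left(-2 + 1\right)}{-3 + \left(-2 + 1\right)} = 0 \left(-22\right) + \frac{-20 - 1}{-3 - 1} = 0 + \frac{1}{-4} \left(-21\right) = 0 - - \frac{21}{4} = 0 + \frac{21}{4} = \frac{21}{4}$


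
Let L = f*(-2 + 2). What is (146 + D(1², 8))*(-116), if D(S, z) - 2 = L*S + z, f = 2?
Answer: -18096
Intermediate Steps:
L = 0 (L = 2*(-2 + 2) = 2*0 = 0)
D(S, z) = 2 + z (D(S, z) = 2 + (0*S + z) = 2 + (0 + z) = 2 + z)
(146 + D(1², 8))*(-116) = (146 + (2 + 8))*(-116) = (146 + 10)*(-116) = 156*(-116) = -18096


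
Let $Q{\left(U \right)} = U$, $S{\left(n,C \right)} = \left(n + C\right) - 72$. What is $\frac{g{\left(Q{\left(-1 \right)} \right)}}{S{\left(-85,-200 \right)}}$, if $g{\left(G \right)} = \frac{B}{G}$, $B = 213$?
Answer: $\frac{71}{119} \approx 0.59664$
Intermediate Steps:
$S{\left(n,C \right)} = -72 + C + n$ ($S{\left(n,C \right)} = \left(C + n\right) - 72 = -72 + C + n$)
$g{\left(G \right)} = \frac{213}{G}$
$\frac{g{\left(Q{\left(-1 \right)} \right)}}{S{\left(-85,-200 \right)}} = \frac{213 \frac{1}{-1}}{-72 - 200 - 85} = \frac{213 \left(-1\right)}{-357} = \left(-213\right) \left(- \frac{1}{357}\right) = \frac{71}{119}$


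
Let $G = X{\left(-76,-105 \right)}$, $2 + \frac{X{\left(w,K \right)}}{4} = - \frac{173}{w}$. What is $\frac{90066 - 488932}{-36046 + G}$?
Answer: $\frac{582958}{52681} \approx 11.066$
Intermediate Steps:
$X{\left(w,K \right)} = -8 - \frac{692}{w}$ ($X{\left(w,K \right)} = -8 + 4 \left(- \frac{173}{w}\right) = -8 - \frac{692}{w}$)
$G = \frac{21}{19}$ ($G = -8 - \frac{692}{-76} = -8 - - \frac{173}{19} = -8 + \frac{173}{19} = \frac{21}{19} \approx 1.1053$)
$\frac{90066 - 488932}{-36046 + G} = \frac{90066 - 488932}{-36046 + \frac{21}{19}} = - \frac{398866}{- \frac{684853}{19}} = \left(-398866\right) \left(- \frac{19}{684853}\right) = \frac{582958}{52681}$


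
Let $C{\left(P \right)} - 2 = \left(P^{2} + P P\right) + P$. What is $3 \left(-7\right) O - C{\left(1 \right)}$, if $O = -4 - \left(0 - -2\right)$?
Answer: $121$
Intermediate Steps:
$O = -6$ ($O = -4 - \left(0 + 2\right) = -4 - 2 = -6$)
$C{\left(P \right)} = 2 + P + 2 P^{2}$ ($C{\left(P \right)} = 2 + \left(\left(P^{2} + P P\right) + P\right) = 2 + \left(\left(P^{2} + P^{2}\right) + P\right) = 2 + \left(2 P^{2} + P\right) = 2 + \left(P + 2 P^{2}\right) = 2 + P + 2 P^{2}$)
$3 \left(-7\right) O - C{\left(1 \right)} = 3 \left(-7\right) \left(-6\right) - \left(2 + 1 + 2 \cdot 1^{2}\right) = \left(-21\right) \left(-6\right) - \left(2 + 1 + 2 \cdot 1\right) = 126 - \left(2 + 1 + 2\right) = 126 - 5 = 121$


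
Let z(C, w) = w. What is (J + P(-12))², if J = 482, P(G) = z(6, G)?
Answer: 220900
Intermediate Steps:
P(G) = G
(J + P(-12))² = (482 - 12)² = 470² = 220900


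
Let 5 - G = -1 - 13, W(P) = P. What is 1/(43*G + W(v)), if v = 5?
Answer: 1/822 ≈ 0.0012165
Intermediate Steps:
G = 19 (G = 5 - (-1 - 13) = 5 - 1*(-14) = 5 + 14 = 19)
1/(43*G + W(v)) = 1/(43*19 + 5) = 1/(817 + 5) = 1/822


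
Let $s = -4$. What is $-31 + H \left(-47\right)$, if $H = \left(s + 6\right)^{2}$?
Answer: $-219$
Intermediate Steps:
$H = 4$ ($H = \left(-4 + 6\right)^{2} = 2^{2} = 4$)
$-31 + H \left(-47\right) = -31 + 4 \left(-47\right) = -31 - 188 = -219$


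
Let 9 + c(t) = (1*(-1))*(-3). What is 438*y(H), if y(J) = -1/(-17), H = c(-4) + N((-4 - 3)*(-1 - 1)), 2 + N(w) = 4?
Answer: 438/17 ≈ 25.765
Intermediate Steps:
N(w) = 2 (N(w) = -2 + 4 = 2)
c(t) = -6 (c(t) = -9 + (1*(-1))*(-3) = -9 - 1*(-3) = -9 + 3 = -6)
H = -4 (H = -6 + 2 = -4)
y(J) = 1/17 (y(J) = -1*(-1/17) = 1/17)
438*y(H) = 438*(1/17) = 438/17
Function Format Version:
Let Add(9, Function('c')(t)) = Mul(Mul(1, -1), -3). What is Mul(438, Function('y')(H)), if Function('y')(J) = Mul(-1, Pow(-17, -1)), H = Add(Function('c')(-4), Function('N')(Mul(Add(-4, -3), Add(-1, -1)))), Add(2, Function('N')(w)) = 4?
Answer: Rational(438, 17) ≈ 25.765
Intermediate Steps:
Function('N')(w) = 2 (Function('N')(w) = Add(-2, 4) = 2)
Function('c')(t) = -6 (Function('c')(t) = Add(-9, Mul(Mul(1, -1), -3)) = Add(-9, Mul(-1, -3)) = Add(-9, 3) = -6)
H = -4 (H = Add(-6, 2) = -4)
Function('y')(J) = Rational(1, 17) (Function('y')(J) = Mul(-1, Rational(-1, 17)) = Rational(1, 17))
Mul(438, Function('y')(H)) = Mul(438, Rational(1, 17)) = Rational(438, 17)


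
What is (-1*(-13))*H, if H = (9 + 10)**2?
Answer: 4693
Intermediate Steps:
H = 361 (H = 19**2 = 361)
(-1*(-13))*H = -1*(-13)*361 = 13*361 = 4693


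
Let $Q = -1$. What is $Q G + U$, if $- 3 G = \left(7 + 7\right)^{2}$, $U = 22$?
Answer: $\frac{262}{3} \approx 87.333$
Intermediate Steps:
$G = - \frac{196}{3}$ ($G = - \frac{\left(7 + 7\right)^{2}}{3} = - \frac{14^{2}}{3} = \left(- \frac{1}{3}\right) 196 = - \frac{196}{3} \approx -65.333$)
$Q G + U = \left(-1\right) \left(- \frac{196}{3}\right) + 22 = \frac{196}{3} + 22 = \frac{262}{3}$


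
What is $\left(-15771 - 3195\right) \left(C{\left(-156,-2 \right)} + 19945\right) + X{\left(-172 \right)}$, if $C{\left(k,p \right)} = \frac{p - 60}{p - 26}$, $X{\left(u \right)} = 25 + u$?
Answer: $- \frac{2648233092}{7} \approx -3.7832 \cdot 10^{8}$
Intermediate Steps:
$C{\left(k,p \right)} = \frac{-60 + p}{-26 + p}$
$\left(-15771 - 3195\right) \left(C{\left(-156,-2 \right)} + 19945\right) + X{\left(-172 \right)} = \left(-15771 - 3195\right) \left(\frac{-60 - 2}{-26 - 2} + 19945\right) + \left(25 - 172\right) = - 18966 \left(\frac{1}{-28} \left(-62\right) + 19945\right) - 147 = - 18966 \left(\left(- \frac{1}{28}\right) \left(-62\right) + 19945\right) - 147 = - 18966 \left(\frac{31}{14} + 19945\right) - 147 = \left(-18966\right) \frac{279261}{14} - 147 = - \frac{2648232063}{7} - 147 = - \frac{2648233092}{7}$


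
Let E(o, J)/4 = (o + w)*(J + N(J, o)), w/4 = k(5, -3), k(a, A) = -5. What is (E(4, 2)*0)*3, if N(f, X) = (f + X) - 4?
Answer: 0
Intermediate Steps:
N(f, X) = -4 + X + f (N(f, X) = (X + f) - 4 = -4 + X + f)
w = -20 (w = 4*(-5) = -20)
E(o, J) = 4*(-20 + o)*(-4 + o + 2*J) (E(o, J) = 4*((o - 20)*(J + (-4 + o + J))) = 4*((-20 + o)*(J + (-4 + J + o))) = 4*((-20 + o)*(-4 + o + 2*J)) = 4*(-20 + o)*(-4 + o + 2*J))
(E(4, 2)*0)*3 = ((320 - 160*2 - 96*4 + 4*4**2 + 8*2*4)*0)*3 = ((320 - 320 - 384 + 4*16 + 64)*0)*3 = ((320 - 320 - 384 + 64 + 64)*0)*3 = -256*0*3 = 0*3 = 0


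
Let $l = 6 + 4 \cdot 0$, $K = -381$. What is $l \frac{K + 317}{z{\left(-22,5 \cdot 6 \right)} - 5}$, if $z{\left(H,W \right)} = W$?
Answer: $- \frac{384}{25} \approx -15.36$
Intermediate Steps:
$l = 6$ ($l = 6 + 0 = 6$)
$l \frac{K + 317}{z{\left(-22,5 \cdot 6 \right)} - 5} = 6 \frac{-381 + 317}{5 \cdot 6 - 5} = 6 \left(- \frac{64}{30 - 5}\right) = 6 \left(- \frac{64}{25}\right) = - \frac{384}{25}$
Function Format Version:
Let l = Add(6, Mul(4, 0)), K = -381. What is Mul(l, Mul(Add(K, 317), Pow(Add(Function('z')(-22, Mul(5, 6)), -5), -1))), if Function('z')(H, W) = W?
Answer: Rational(-384, 25) ≈ -15.360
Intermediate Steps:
l = 6 (l = Add(6, 0) = 6)
Mul(l, Mul(Add(K, 317), Pow(Add(Function('z')(-22, Mul(5, 6)), -5), -1))) = Mul(6, Mul(Add(-381, 317), Pow(Add(Mul(5, 6), -5), -1))) = Mul(6, Mul(-64, Pow(Add(30, -5), -1))) = Mul(6, Mul(-64, Pow(25, -1))) = Mul(6, Mul(-64, Rational(1, 25))) = Mul(6, Rational(-64, 25)) = Rational(-384, 25)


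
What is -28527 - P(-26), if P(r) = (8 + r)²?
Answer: -28851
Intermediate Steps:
-28527 - P(-26) = -28527 - (8 - 26)² = -28527 - 1*(-18)² = -28527 - 1*324 = -28527 - 324 = -28851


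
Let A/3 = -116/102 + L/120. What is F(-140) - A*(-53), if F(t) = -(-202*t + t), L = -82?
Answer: -9666021/340 ≈ -28429.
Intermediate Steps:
A = -1857/340 (A = 3*(-116/102 - 82/120) = 3*(-116*1/102 - 82*1/120) = 3*(-58/51 - 41/60) = 3*(-619/340) = -1857/340 ≈ -5.4618)
F(t) = 201*t (F(t) = -(-201)*t = 201*t)
F(-140) - A*(-53) = 201*(-140) - (-1857)*(-53)/340 = -28140 - 1*98421/340 = -28140 - 98421/340 = -9666021/340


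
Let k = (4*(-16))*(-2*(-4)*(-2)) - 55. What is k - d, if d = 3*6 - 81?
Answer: 1032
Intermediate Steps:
k = 969 (k = -512*(-2) - 55 = -64*(-16) - 55 = 1024 - 55 = 969)
d = -63 (d = 18 - 81 = -63)
k - d = 969 - 1*(-63) = 969 + 63 = 1032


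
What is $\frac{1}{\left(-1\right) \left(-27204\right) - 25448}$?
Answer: $\frac{1}{1756} \approx 0.00056948$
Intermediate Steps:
$\frac{1}{\left(-1\right) \left(-27204\right) - 25448} = \frac{1}{27204 - 25448} = \frac{1}{1756}$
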